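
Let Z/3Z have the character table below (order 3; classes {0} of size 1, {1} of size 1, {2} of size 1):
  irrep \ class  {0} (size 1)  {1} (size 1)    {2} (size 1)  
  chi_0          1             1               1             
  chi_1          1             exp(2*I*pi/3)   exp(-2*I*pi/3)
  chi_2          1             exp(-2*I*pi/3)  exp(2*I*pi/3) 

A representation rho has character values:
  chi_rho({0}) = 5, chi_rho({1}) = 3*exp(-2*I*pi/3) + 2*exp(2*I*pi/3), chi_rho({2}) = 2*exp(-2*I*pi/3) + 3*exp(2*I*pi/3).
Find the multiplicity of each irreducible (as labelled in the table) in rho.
Multiplicities: chi_0: 0, chi_1: 2, chi_2: 3.

Why: Use <chi_rho, chi> = (1/|G|) sum_C |C| * chi_rho(C) * conj(chi(C)) with |G| = 3 for each irreducible chi in the table:
  <chi_rho, chi_0> = (1/3)[1*(5)*conj(1) + 1*(3*exp(-2*I*pi/3) + 2*exp(2*I*pi/3))*conj(1) + 1*(2*exp(-2*I*pi/3) + 3*exp(2*I*pi/3))*conj(1)]
      = (1/3)[(5) + (3*exp(-2*I*pi/3) + 2*exp(2*I*pi/3)) + (2*exp(-2*I*pi/3) + 3*exp(2*I*pi/3))] = 0/3 = 0
  <chi_rho, chi_1> = (1/3)[1*(5)*conj(1) + 1*(3*exp(-2*I*pi/3) + 2*exp(2*I*pi/3))*conj(exp(2*I*pi/3)) + 1*(2*exp(-2*I*pi/3) + 3*exp(2*I*pi/3))*conj(exp(-2*I*pi/3))]
      = (1/3)[(5) + (2 + 3*exp(2*I*pi/3)) + (2 + 3*exp(-2*I*pi/3))] = 6/3 = 2
  <chi_rho, chi_2> = (1/3)[1*(5)*conj(1) + 1*(3*exp(-2*I*pi/3) + 2*exp(2*I*pi/3))*conj(exp(-2*I*pi/3)) + 1*(2*exp(-2*I*pi/3) + 3*exp(2*I*pi/3))*conj(exp(2*I*pi/3))]
      = (1/3)[(5) + (3 + 2*exp(-2*I*pi/3)) + (3 + 2*exp(2*I*pi/3))] = 9/3 = 3
(Exp terms are combined using exp(i*s)*conj(exp(i*t)) = exp(i*(s-t)), and sums of them are collapsed using the identity that for every m > 1 the m distinct m-th roots of unity sum to 0, e.g. 1 + exp(2*I*pi/3) + exp(-2*I*pi/3) = 0.)
Dimension check: dim(rho) = sum (mult * dim) = 0*1 + 2*1 + 3*1 = 5 = chi_rho(e) = 5.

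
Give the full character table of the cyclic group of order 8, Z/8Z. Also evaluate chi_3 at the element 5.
Character table of Z/8Z (irreps indexed chi_0,...,chi_7 with chi_k(m) = zeta_8^(k*m), zeta_8 = exp(2*pi*i/8)):
  irrep \ class  {0} (size 1)  {1} (size 1)    {2} (size 1)  {3} (size 1)    {4} (size 1)  {5} (size 1)    {6} (size 1)  {7} (size 1)  
  chi_0          1             1               1             1               1             1               1             1             
  chi_1          1             exp(I*pi/4)     I             exp(3*I*pi/4)   -1            exp(-3*I*pi/4)  -I            exp(-I*pi/4)  
  chi_2          1             I               -1            -I              1             I               -1            -I            
  chi_3          1             exp(3*I*pi/4)   -I            exp(I*pi/4)     -1            exp(-I*pi/4)    I             exp(-3*I*pi/4)
  chi_4          1             -1              1             -1              1             -1              1             -1            
  chi_5          1             exp(-3*I*pi/4)  I             exp(-I*pi/4)    -1            exp(I*pi/4)     -I            exp(3*I*pi/4) 
  chi_6          1             -I              -1            I               1             -I              -1            I             
  chi_7          1             exp(-I*pi/4)    -I            exp(-3*I*pi/4)  -1            exp(3*I*pi/4)   I             exp(I*pi/4)   

Spot check: chi_3(5) = zeta_8^(3*5) = zeta_8^15 = exp(-I*pi/4).

Reasoning: Z/8Z is abelian, so all 8 irreducible complex representations are 1-dimensional. They are given by chi_k(m) = zeta_8^(k*m) for k = 0,...,7. Row orthogonality: sum_m chi_k(m) conj(chi_l(m)) = 8 * [k = l].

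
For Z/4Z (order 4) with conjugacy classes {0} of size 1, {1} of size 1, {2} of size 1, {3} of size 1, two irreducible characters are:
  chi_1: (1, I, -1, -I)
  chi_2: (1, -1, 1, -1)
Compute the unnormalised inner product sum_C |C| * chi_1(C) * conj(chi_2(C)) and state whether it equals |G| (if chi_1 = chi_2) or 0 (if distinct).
Sum = 0; so <chi_1, chi_2> = 0 (distinct irreducibles are orthogonal).

Compute term by term over conjugacy classes (|C| * chi_1(C) * conj(chi_2(C))):
  1*(1)*conj(1) + 1*(I)*conj(-1) + 1*(-1)*conj(1) + 1*(-I)*conj(-1)
  = (1) + (-I) + (-1) + (I)
  = 0.
(Exp terms are combined using exp(i*s)*conj(exp(i*t)) = exp(i*(s-t)), and sums of them are collapsed using the identity that for every m > 1 the m distinct m-th roots of unity sum to 0, e.g. 1 + exp(2*I*pi/3) + exp(-2*I*pi/3) = 0.)
Dividing by |G| = 4 gives 0/4 = 0, matching the row-orthogonality relation <chi_1, chi_2> = [chi_1 = chi_2].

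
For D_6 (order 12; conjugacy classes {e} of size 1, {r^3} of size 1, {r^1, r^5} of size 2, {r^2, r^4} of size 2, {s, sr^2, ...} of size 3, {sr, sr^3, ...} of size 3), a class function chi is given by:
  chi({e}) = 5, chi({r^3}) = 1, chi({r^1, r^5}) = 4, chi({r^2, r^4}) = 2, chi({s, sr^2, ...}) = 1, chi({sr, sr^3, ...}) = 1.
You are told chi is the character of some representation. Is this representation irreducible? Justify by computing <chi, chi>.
Not irreducible (reducible): <chi, chi> = 6 > 1.

Details: <chi, chi> = (1/|G|) sum_C |C| * |chi(C)|^2 = (1/12)[1*|5|^2 + 1*|1|^2 + 2*|4|^2 + 2*|2|^2 + 3*|1|^2 + 3*|1|^2]
  = (1/12)[(25) + (1) + (32) + (8) + (3) + (3)] = 72/12 = 6.
A character is irreducible iff <chi, chi> = 1, so this representation is reducible.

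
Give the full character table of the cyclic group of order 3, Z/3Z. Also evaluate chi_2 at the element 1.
Character table of Z/3Z (irreps indexed chi_0,...,chi_2 with chi_k(m) = zeta_3^(k*m), zeta_3 = exp(2*pi*i/3)):
  irrep \ class  {0} (size 1)  {1} (size 1)    {2} (size 1)  
  chi_0          1             1               1             
  chi_1          1             exp(2*I*pi/3)   exp(-2*I*pi/3)
  chi_2          1             exp(-2*I*pi/3)  exp(2*I*pi/3) 

Spot check: chi_2(1) = zeta_3^(2*1) = zeta_3^2 = exp(-2*I*pi/3).

Details: Z/3Z is abelian, so all 3 irreducible complex representations are 1-dimensional. They are given by chi_k(m) = zeta_3^(k*m) for k = 0,...,2. Row orthogonality: sum_m chi_k(m) conj(chi_l(m)) = 3 * [k = l].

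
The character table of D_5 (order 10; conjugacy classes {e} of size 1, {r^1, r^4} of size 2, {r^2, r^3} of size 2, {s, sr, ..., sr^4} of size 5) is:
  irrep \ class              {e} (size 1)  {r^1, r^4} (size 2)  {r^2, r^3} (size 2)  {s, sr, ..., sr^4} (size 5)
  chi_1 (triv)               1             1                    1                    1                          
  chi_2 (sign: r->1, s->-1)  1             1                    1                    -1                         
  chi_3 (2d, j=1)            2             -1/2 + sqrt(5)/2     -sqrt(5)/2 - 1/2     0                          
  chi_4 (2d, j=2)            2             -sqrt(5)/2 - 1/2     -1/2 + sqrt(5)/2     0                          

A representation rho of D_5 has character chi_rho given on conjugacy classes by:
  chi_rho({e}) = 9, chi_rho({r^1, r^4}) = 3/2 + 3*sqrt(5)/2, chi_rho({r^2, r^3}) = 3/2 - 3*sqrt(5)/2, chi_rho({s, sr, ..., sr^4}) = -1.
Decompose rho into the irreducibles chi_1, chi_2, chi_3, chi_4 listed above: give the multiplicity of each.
Multiplicities: chi_1: 1, chi_2: 2, chi_3: 3, chi_4: 0.

Reasoning: Use <chi_rho, chi> = (1/|G|) sum_C |C| * chi_rho(C) * conj(chi(C)) with |G| = 10 for each irreducible chi in the table:
  <chi_rho, chi_1> = (1/10)[1*(9)*conj(1) + 2*(3/2 + 3*sqrt(5)/2)*conj(1) + 2*(3/2 - 3*sqrt(5)/2)*conj(1) + 5*(-1)*conj(1)]
      = (1/10)[(9) + (3 + 3*sqrt(5)) + (3 - 3*sqrt(5)) + (-5)] = 10/10 = 1
  <chi_rho, chi_2> = (1/10)[1*(9)*conj(1) + 2*(3/2 + 3*sqrt(5)/2)*conj(1) + 2*(3/2 - 3*sqrt(5)/2)*conj(1) + 5*(-1)*conj(-1)]
      = (1/10)[(9) + (3 + 3*sqrt(5)) + (3 - 3*sqrt(5)) + (5)] = 20/10 = 2
  <chi_rho, chi_3> = (1/10)[1*(9)*conj(2) + 2*(3/2 + 3*sqrt(5)/2)*conj(-1/2 + sqrt(5)/2) + 2*(3/2 - 3*sqrt(5)/2)*conj(-sqrt(5)/2 - 1/2) + 5*(-1)*conj(0)]
      = (1/10)[(18) + (6) + (6) + (0)] = 30/10 = 3
  <chi_rho, chi_4> = (1/10)[1*(9)*conj(2) + 2*(3/2 + 3*sqrt(5)/2)*conj(-sqrt(5)/2 - 1/2) + 2*(3/2 - 3*sqrt(5)/2)*conj(-1/2 + sqrt(5)/2) + 5*(-1)*conj(0)]
      = (1/10)[(18) + (-9 - 3*sqrt(5)) + (-9 + 3*sqrt(5)) + (0)] = 0/10 = 0
Dimension check: dim(rho) = sum (mult * dim) = 1*1 + 2*1 + 3*2 + 0*2 = 9 = chi_rho(e) = 9.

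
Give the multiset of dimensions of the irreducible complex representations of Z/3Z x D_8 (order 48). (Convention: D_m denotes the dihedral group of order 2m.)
Dimensions: 1, 1, 1, 1, 1, 1, 1, 1, 1, 1, 1, 1, 2, 2, 2, 2, 2, 2, 2, 2, 2

There are 21 irreducibles (= number of conjugacy classes). Their dimensions d_i satisfy sum d_i^2 = |G| = 48: 1 + 1 + 1 + 1 + 1 + 1 + 1 + 1 + 1 + 1 + 1 + 1 + 4 + 4 + 4 + 4 + 4 + 4 + 4 + 4 + 4 = 48. (For the product with Z/3Z: each of the 3 1-dim characters of Z/3Z tensors with each irrep of D_8, giving 3 copies of each D_8-dimension.)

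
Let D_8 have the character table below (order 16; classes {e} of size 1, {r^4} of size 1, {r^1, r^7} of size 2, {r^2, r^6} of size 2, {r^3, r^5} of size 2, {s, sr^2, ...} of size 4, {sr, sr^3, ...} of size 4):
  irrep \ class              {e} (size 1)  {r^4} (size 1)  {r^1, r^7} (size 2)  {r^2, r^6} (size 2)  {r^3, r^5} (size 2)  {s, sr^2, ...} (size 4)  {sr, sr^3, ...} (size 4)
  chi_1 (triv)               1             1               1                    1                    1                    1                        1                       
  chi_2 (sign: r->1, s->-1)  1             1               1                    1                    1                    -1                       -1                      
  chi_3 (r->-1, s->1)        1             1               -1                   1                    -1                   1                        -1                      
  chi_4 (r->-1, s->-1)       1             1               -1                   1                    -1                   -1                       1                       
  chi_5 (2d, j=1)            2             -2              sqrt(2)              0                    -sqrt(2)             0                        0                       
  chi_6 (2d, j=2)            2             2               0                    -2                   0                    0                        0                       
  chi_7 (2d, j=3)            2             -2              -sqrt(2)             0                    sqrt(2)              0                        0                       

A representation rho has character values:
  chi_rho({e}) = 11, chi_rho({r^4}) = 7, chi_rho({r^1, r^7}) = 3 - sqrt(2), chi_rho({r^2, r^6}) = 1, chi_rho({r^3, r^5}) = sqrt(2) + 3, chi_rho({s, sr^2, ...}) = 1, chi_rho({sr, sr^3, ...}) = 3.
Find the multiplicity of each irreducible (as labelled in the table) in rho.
Multiplicities: chi_1: 3, chi_2: 1, chi_3: 0, chi_4: 1, chi_5: 0, chi_6: 2, chi_7: 1.

Argument: Use <chi_rho, chi> = (1/|G|) sum_C |C| * chi_rho(C) * conj(chi(C)) with |G| = 16 for each irreducible chi in the table:
  <chi_rho, chi_1> = (1/16)[1*(11)*conj(1) + 1*(7)*conj(1) + 2*(3 - sqrt(2))*conj(1) + 2*(1)*conj(1) + 2*(sqrt(2) + 3)*conj(1) + 4*(1)*conj(1) + 4*(3)*conj(1)]
      = (1/16)[(11) + (7) + (6 - 2*sqrt(2)) + (2) + (2*sqrt(2) + 6) + (4) + (12)] = 48/16 = 3
  <chi_rho, chi_2> = (1/16)[1*(11)*conj(1) + 1*(7)*conj(1) + 2*(3 - sqrt(2))*conj(1) + 2*(1)*conj(1) + 2*(sqrt(2) + 3)*conj(1) + 4*(1)*conj(-1) + 4*(3)*conj(-1)]
      = (1/16)[(11) + (7) + (6 - 2*sqrt(2)) + (2) + (2*sqrt(2) + 6) + (-4) + (-12)] = 16/16 = 1
  <chi_rho, chi_3> = (1/16)[1*(11)*conj(1) + 1*(7)*conj(1) + 2*(3 - sqrt(2))*conj(-1) + 2*(1)*conj(1) + 2*(sqrt(2) + 3)*conj(-1) + 4*(1)*conj(1) + 4*(3)*conj(-1)]
      = (1/16)[(11) + (7) + (-6 + 2*sqrt(2)) + (2) + (-6 - 2*sqrt(2)) + (4) + (-12)] = 0/16 = 0
  <chi_rho, chi_4> = (1/16)[1*(11)*conj(1) + 1*(7)*conj(1) + 2*(3 - sqrt(2))*conj(-1) + 2*(1)*conj(1) + 2*(sqrt(2) + 3)*conj(-1) + 4*(1)*conj(-1) + 4*(3)*conj(1)]
      = (1/16)[(11) + (7) + (-6 + 2*sqrt(2)) + (2) + (-6 - 2*sqrt(2)) + (-4) + (12)] = 16/16 = 1
  <chi_rho, chi_5> = (1/16)[1*(11)*conj(2) + 1*(7)*conj(-2) + 2*(3 - sqrt(2))*conj(sqrt(2)) + 2*(1)*conj(0) + 2*(sqrt(2) + 3)*conj(-sqrt(2)) + 4*(1)*conj(0) + 4*(3)*conj(0)]
      = (1/16)[(22) + (-14) + (-4 + 6*sqrt(2)) + (0) + (-6*sqrt(2) - 4) + (0) + (0)] = 0/16 = 0
  <chi_rho, chi_6> = (1/16)[1*(11)*conj(2) + 1*(7)*conj(2) + 2*(3 - sqrt(2))*conj(0) + 2*(1)*conj(-2) + 2*(sqrt(2) + 3)*conj(0) + 4*(1)*conj(0) + 4*(3)*conj(0)]
      = (1/16)[(22) + (14) + (0) + (-4) + (0) + (0) + (0)] = 32/16 = 2
  <chi_rho, chi_7> = (1/16)[1*(11)*conj(2) + 1*(7)*conj(-2) + 2*(3 - sqrt(2))*conj(-sqrt(2)) + 2*(1)*conj(0) + 2*(sqrt(2) + 3)*conj(sqrt(2)) + 4*(1)*conj(0) + 4*(3)*conj(0)]
      = (1/16)[(22) + (-14) + (4 - 6*sqrt(2)) + (0) + (4 + 6*sqrt(2)) + (0) + (0)] = 16/16 = 1
Dimension check: dim(rho) = sum (mult * dim) = 3*1 + 1*1 + 0*1 + 1*1 + 0*2 + 2*2 + 1*2 = 11 = chi_rho(e) = 11.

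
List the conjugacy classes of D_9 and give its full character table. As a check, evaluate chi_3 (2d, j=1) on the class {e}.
Conjugacy classes: {e} of size 1, {r^1, r^8} of size 2, {r^2, r^7} of size 2, {r^3, r^6} of size 2, {r^4, r^5} of size 2, {s, sr, ..., sr^8} of size 9.
Character table:
  irrep \ class              {e} (size 1)  {r^1, r^8} (size 2)  {r^2, r^7} (size 2)  {r^3, r^6} (size 2)  {r^4, r^5} (size 2)  {s, sr, ..., sr^8} (size 9)
  chi_1 (triv)               1             1                    1                    1                    1                    1                          
  chi_2 (sign: r->1, s->-1)  1             1                    1                    1                    1                    -1                         
  chi_3 (2d, j=1)            2             2*cos(2*pi/9)        2*cos(4*pi/9)        -1                   -2*cos(pi/9)         0                          
  chi_4 (2d, j=2)            2             2*cos(4*pi/9)        -2*cos(pi/9)         -1                   2*cos(2*pi/9)        0                          
  chi_5 (2d, j=3)            2             -1                   -1                   2                    -1                   0                          
  chi_6 (2d, j=4)            2             -2*cos(pi/9)         2*cos(2*pi/9)        -1                   2*cos(4*pi/9)        0                          

Spot check: chi_3 (2d, j=1) on {e} = 2.

Justification: D_9 has order 2*9 = 18 with 6 conjugacy classes, hence 6 irreducibles. Sum of squared dims 1 + 1 + 4 + 4 + 4 + 4 = 18 = |G|. Linear characters come from the abelianisation; the 2-dimensional irreps have character r^k -> 2*cos(2*pi*j*k/9), reflections -> 0.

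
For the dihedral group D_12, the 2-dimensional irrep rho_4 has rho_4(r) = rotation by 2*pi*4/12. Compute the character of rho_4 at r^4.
chi_{rho_4}(r^4) = 2*cos(2*pi*4*4/12) = -1

Derivation: rho_4(r^4) is rotation by angle 2*pi*4*4/12, whose trace is 2*cos(2*pi*4*4/12) = -1.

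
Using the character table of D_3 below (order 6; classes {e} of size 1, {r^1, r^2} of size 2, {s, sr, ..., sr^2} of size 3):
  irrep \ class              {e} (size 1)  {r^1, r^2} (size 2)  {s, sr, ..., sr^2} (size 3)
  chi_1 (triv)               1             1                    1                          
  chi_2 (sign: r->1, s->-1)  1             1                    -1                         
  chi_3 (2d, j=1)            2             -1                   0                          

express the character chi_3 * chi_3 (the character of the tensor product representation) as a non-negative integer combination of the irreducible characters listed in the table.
chi_3 tensor chi_3 = chi_1 + chi_2 + chi_3 (all other irreducibles have multiplicity 0).

Working: The character of a tensor product is the pointwise product (chi_3 * chi_3)(C) = chi_3(C) * chi_3(C):
  {e}: (2)*(2), {r^1, r^2}: (-1)*(-1), {s, sr, ..., sr^2}: (0)*(0)
so (chi_3 * chi_3) takes values
  {e} -> 4, {r^1, r^2} -> 1, {s, sr, ..., sr^2} -> 0.
Now take the inner product of this character with each irreducible chi from the table, <chi_3*chi_3, chi> = (1/6) sum_C |C| (chi_3*chi_3)(C) conj(chi(C)):
  <chi_3*chi_3, chi_1> = (1/6)[1*(4)*conj(1) + 2*(1)*conj(1) + 3*(0)*conj(1)]
      = (1/6)[(4) + (2) + (0)] = 6/6 = 1
  <chi_3*chi_3, chi_2> = (1/6)[1*(4)*conj(1) + 2*(1)*conj(1) + 3*(0)*conj(-1)]
      = (1/6)[(4) + (2) + (0)] = 6/6 = 1
  <chi_3*chi_3, chi_3> = (1/6)[1*(4)*conj(2) + 2*(1)*conj(-1) + 3*(0)*conj(0)]
      = (1/6)[(8) + (-2) + (0)] = 6/6 = 1
Hence the multiplicities are chi_1: 1, chi_2: 1, chi_3: 1. Dimension check: dim(chi_3)*dim(chi_3) = 2*2 = 4 and sum (mult * dim) = 1*1 + 1*1 + 1*2 = 4.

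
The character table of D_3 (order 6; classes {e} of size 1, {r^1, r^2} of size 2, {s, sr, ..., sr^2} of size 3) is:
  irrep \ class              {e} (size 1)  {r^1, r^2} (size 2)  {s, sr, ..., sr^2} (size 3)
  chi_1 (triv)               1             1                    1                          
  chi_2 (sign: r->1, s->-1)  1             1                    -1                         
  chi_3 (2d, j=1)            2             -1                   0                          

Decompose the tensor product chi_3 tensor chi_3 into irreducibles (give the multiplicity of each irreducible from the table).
chi_3 tensor chi_3 = chi_1 + chi_2 + chi_3 (all other irreducibles have multiplicity 0).

Reasoning: The character of a tensor product is the pointwise product (chi_3 * chi_3)(C) = chi_3(C) * chi_3(C):
  {e}: (2)*(2), {r^1, r^2}: (-1)*(-1), {s, sr, ..., sr^2}: (0)*(0)
so (chi_3 * chi_3) takes values
  {e} -> 4, {r^1, r^2} -> 1, {s, sr, ..., sr^2} -> 0.
Now take the inner product of this character with each irreducible chi from the table, <chi_3*chi_3, chi> = (1/6) sum_C |C| (chi_3*chi_3)(C) conj(chi(C)):
  <chi_3*chi_3, chi_1> = (1/6)[1*(4)*conj(1) + 2*(1)*conj(1) + 3*(0)*conj(1)]
      = (1/6)[(4) + (2) + (0)] = 6/6 = 1
  <chi_3*chi_3, chi_2> = (1/6)[1*(4)*conj(1) + 2*(1)*conj(1) + 3*(0)*conj(-1)]
      = (1/6)[(4) + (2) + (0)] = 6/6 = 1
  <chi_3*chi_3, chi_3> = (1/6)[1*(4)*conj(2) + 2*(1)*conj(-1) + 3*(0)*conj(0)]
      = (1/6)[(8) + (-2) + (0)] = 6/6 = 1
Hence the multiplicities are chi_1: 1, chi_2: 1, chi_3: 1. Dimension check: dim(chi_3)*dim(chi_3) = 2*2 = 4 and sum (mult * dim) = 1*1 + 1*1 + 1*2 = 4.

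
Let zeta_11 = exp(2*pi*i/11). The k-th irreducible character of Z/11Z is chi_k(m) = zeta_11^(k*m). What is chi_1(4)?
chi_1(4) = zeta_11^4 = exp(8*I*pi/11)

chi_1(4) = zeta_11^(1*4) = zeta_11^4. Since zeta_11^11 = 1, this equals zeta_11^4 = exp(2*pi*i*4/11) = exp(8*I*pi/11).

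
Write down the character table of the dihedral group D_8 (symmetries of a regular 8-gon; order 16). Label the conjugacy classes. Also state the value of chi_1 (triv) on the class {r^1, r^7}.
Conjugacy classes: {e} of size 1, {r^4} of size 1, {r^1, r^7} of size 2, {r^2, r^6} of size 2, {r^3, r^5} of size 2, {s, sr^2, ...} of size 4, {sr, sr^3, ...} of size 4.
Character table:
  irrep \ class              {e} (size 1)  {r^4} (size 1)  {r^1, r^7} (size 2)  {r^2, r^6} (size 2)  {r^3, r^5} (size 2)  {s, sr^2, ...} (size 4)  {sr, sr^3, ...} (size 4)
  chi_1 (triv)               1             1               1                    1                    1                    1                        1                       
  chi_2 (sign: r->1, s->-1)  1             1               1                    1                    1                    -1                       -1                      
  chi_3 (r->-1, s->1)        1             1               -1                   1                    -1                   1                        -1                      
  chi_4 (r->-1, s->-1)       1             1               -1                   1                    -1                   -1                       1                       
  chi_5 (2d, j=1)            2             -2              sqrt(2)              0                    -sqrt(2)             0                        0                       
  chi_6 (2d, j=2)            2             2               0                    -2                   0                    0                        0                       
  chi_7 (2d, j=3)            2             -2              -sqrt(2)             0                    sqrt(2)              0                        0                       

Spot check: chi_1 (triv) on {r^1, r^7} = 1.

Derivation: D_8 has order 2*8 = 16 with 7 conjugacy classes, hence 7 irreducibles. Sum of squared dims 1 + 1 + 1 + 1 + 4 + 4 + 4 = 16 = |G|. Linear characters come from the abelianisation; the 2-dimensional irreps have character r^k -> 2*cos(2*pi*j*k/8), reflections -> 0.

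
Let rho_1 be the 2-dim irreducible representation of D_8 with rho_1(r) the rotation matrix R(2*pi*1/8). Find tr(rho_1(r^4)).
chi_{rho_1}(r^4) = 2*cos(2*pi*1*4/8) = -2

Details: rho_1(r^4) is rotation by angle 2*pi*1*4/8, whose trace is 2*cos(2*pi*1*4/8) = -2.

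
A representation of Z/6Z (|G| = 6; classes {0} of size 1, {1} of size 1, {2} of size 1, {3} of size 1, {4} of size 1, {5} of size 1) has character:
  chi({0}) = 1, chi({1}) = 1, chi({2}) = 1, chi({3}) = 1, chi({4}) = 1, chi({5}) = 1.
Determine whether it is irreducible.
Irreducible: <chi, chi> = 1.

Proof sketch: <chi, chi> = (1/|G|) sum_C |C| * |chi(C)|^2 = (1/6)[1*|1|^2 + 1*|1|^2 + 1*|1|^2 + 1*|1|^2 + 1*|1|^2 + 1*|1|^2]
  = (1/6)[(1) + (1) + (1) + (1) + (1) + (1)] = 6/6 = 1.
(Exp terms are combined using exp(i*s)*conj(exp(i*t)) = exp(i*(s-t)), and sums of them are collapsed using the identity that for every m > 1 the m distinct m-th roots of unity sum to 0, e.g. 1 + exp(2*I*pi/3) + exp(-2*I*pi/3) = 0.)
A character is irreducible iff <chi, chi> = 1, so this representation is irreducible.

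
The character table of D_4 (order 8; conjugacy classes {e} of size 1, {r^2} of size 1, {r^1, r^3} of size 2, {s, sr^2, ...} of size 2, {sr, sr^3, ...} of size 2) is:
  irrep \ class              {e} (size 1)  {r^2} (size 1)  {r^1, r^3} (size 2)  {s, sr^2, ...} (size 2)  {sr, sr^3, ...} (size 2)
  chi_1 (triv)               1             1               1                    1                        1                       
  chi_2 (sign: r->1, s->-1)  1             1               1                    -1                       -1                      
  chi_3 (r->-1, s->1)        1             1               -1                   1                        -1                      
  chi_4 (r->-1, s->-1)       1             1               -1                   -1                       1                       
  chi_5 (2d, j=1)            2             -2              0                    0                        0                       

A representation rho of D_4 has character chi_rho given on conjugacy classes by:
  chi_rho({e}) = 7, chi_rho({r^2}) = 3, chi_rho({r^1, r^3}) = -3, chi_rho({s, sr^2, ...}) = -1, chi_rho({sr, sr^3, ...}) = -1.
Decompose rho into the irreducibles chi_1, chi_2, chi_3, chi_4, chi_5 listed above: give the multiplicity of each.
Multiplicities: chi_1: 0, chi_2: 1, chi_3: 2, chi_4: 2, chi_5: 1.

Use <chi_rho, chi> = (1/|G|) sum_C |C| * chi_rho(C) * conj(chi(C)) with |G| = 8 for each irreducible chi in the table:
  <chi_rho, chi_1> = (1/8)[1*(7)*conj(1) + 1*(3)*conj(1) + 2*(-3)*conj(1) + 2*(-1)*conj(1) + 2*(-1)*conj(1)]
      = (1/8)[(7) + (3) + (-6) + (-2) + (-2)] = 0/8 = 0
  <chi_rho, chi_2> = (1/8)[1*(7)*conj(1) + 1*(3)*conj(1) + 2*(-3)*conj(1) + 2*(-1)*conj(-1) + 2*(-1)*conj(-1)]
      = (1/8)[(7) + (3) + (-6) + (2) + (2)] = 8/8 = 1
  <chi_rho, chi_3> = (1/8)[1*(7)*conj(1) + 1*(3)*conj(1) + 2*(-3)*conj(-1) + 2*(-1)*conj(1) + 2*(-1)*conj(-1)]
      = (1/8)[(7) + (3) + (6) + (-2) + (2)] = 16/8 = 2
  <chi_rho, chi_4> = (1/8)[1*(7)*conj(1) + 1*(3)*conj(1) + 2*(-3)*conj(-1) + 2*(-1)*conj(-1) + 2*(-1)*conj(1)]
      = (1/8)[(7) + (3) + (6) + (2) + (-2)] = 16/8 = 2
  <chi_rho, chi_5> = (1/8)[1*(7)*conj(2) + 1*(3)*conj(-2) + 2*(-3)*conj(0) + 2*(-1)*conj(0) + 2*(-1)*conj(0)]
      = (1/8)[(14) + (-6) + (0) + (0) + (0)] = 8/8 = 1
Dimension check: dim(rho) = sum (mult * dim) = 0*1 + 1*1 + 2*1 + 2*1 + 1*2 = 7 = chi_rho(e) = 7.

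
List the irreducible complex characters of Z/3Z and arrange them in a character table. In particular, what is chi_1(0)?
Character table of Z/3Z (irreps indexed chi_0,...,chi_2 with chi_k(m) = zeta_3^(k*m), zeta_3 = exp(2*pi*i/3)):
  irrep \ class  {0} (size 1)  {1} (size 1)    {2} (size 1)  
  chi_0          1             1               1             
  chi_1          1             exp(2*I*pi/3)   exp(-2*I*pi/3)
  chi_2          1             exp(-2*I*pi/3)  exp(2*I*pi/3) 

Spot check: chi_1(0) = zeta_3^(1*0) = zeta_3^0 = 1.

Derivation: Z/3Z is abelian, so all 3 irreducible complex representations are 1-dimensional. They are given by chi_k(m) = zeta_3^(k*m) for k = 0,...,2. Row orthogonality: sum_m chi_k(m) conj(chi_l(m)) = 3 * [k = l].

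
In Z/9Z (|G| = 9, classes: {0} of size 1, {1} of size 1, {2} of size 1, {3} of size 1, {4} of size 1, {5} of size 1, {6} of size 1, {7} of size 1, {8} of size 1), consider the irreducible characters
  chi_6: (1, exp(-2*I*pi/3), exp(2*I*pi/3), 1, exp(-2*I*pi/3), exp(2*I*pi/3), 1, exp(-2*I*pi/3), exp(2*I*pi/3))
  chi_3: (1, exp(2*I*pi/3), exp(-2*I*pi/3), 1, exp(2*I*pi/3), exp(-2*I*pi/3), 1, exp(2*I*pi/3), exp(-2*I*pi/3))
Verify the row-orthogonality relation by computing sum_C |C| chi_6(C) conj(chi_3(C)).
Sum = 0; so <chi_6, chi_3> = 0 (distinct irreducibles are orthogonal).

Compute term by term over conjugacy classes (|C| * chi_6(C) * conj(chi_3(C))):
  1*(1)*conj(1) + 1*(exp(-2*I*pi/3))*conj(exp(2*I*pi/3)) + 1*(exp(2*I*pi/3))*conj(exp(-2*I*pi/3)) + 1*(1)*conj(1) + 1*(exp(-2*I*pi/3))*conj(exp(2*I*pi/3)) + 1*(exp(2*I*pi/3))*conj(exp(-2*I*pi/3)) + 1*(1)*conj(1) + 1*(exp(-2*I*pi/3))*conj(exp(2*I*pi/3)) + 1*(exp(2*I*pi/3))*conj(exp(-2*I*pi/3))
  = (1) + (exp(2*I*pi/3)) + (exp(-2*I*pi/3)) + (1) + (exp(2*I*pi/3)) + (exp(-2*I*pi/3)) + (1) + (exp(2*I*pi/3)) + (exp(-2*I*pi/3))
  = 0.
(Exp terms are combined using exp(i*s)*conj(exp(i*t)) = exp(i*(s-t)), and sums of them are collapsed using the identity that for every m > 1 the m distinct m-th roots of unity sum to 0, e.g. 1 + exp(2*I*pi/3) + exp(-2*I*pi/3) = 0.)
Dividing by |G| = 9 gives 0/9 = 0, matching the row-orthogonality relation <chi_6, chi_3> = [chi_6 = chi_3].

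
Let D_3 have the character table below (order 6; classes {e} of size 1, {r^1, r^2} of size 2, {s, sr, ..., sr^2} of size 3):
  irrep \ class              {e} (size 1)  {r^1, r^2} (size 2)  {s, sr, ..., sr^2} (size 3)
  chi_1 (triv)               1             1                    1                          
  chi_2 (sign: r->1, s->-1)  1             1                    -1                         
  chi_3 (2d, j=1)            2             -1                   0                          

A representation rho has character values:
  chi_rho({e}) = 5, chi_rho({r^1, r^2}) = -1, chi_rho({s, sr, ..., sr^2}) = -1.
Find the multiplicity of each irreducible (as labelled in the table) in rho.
Multiplicities: chi_1: 0, chi_2: 1, chi_3: 2.

Proof sketch: Use <chi_rho, chi> = (1/|G|) sum_C |C| * chi_rho(C) * conj(chi(C)) with |G| = 6 for each irreducible chi in the table:
  <chi_rho, chi_1> = (1/6)[1*(5)*conj(1) + 2*(-1)*conj(1) + 3*(-1)*conj(1)]
      = (1/6)[(5) + (-2) + (-3)] = 0/6 = 0
  <chi_rho, chi_2> = (1/6)[1*(5)*conj(1) + 2*(-1)*conj(1) + 3*(-1)*conj(-1)]
      = (1/6)[(5) + (-2) + (3)] = 6/6 = 1
  <chi_rho, chi_3> = (1/6)[1*(5)*conj(2) + 2*(-1)*conj(-1) + 3*(-1)*conj(0)]
      = (1/6)[(10) + (2) + (0)] = 12/6 = 2
Dimension check: dim(rho) = sum (mult * dim) = 0*1 + 1*1 + 2*2 = 5 = chi_rho(e) = 5.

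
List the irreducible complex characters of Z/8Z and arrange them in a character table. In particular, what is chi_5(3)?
Character table of Z/8Z (irreps indexed chi_0,...,chi_7 with chi_k(m) = zeta_8^(k*m), zeta_8 = exp(2*pi*i/8)):
  irrep \ class  {0} (size 1)  {1} (size 1)    {2} (size 1)  {3} (size 1)    {4} (size 1)  {5} (size 1)    {6} (size 1)  {7} (size 1)  
  chi_0          1             1               1             1               1             1               1             1             
  chi_1          1             exp(I*pi/4)     I             exp(3*I*pi/4)   -1            exp(-3*I*pi/4)  -I            exp(-I*pi/4)  
  chi_2          1             I               -1            -I              1             I               -1            -I            
  chi_3          1             exp(3*I*pi/4)   -I            exp(I*pi/4)     -1            exp(-I*pi/4)    I             exp(-3*I*pi/4)
  chi_4          1             -1              1             -1              1             -1              1             -1            
  chi_5          1             exp(-3*I*pi/4)  I             exp(-I*pi/4)    -1            exp(I*pi/4)     -I            exp(3*I*pi/4) 
  chi_6          1             -I              -1            I               1             -I              -1            I             
  chi_7          1             exp(-I*pi/4)    -I            exp(-3*I*pi/4)  -1            exp(3*I*pi/4)   I             exp(I*pi/4)   

Spot check: chi_5(3) = zeta_8^(5*3) = zeta_8^15 = exp(-I*pi/4).

Justification: Z/8Z is abelian, so all 8 irreducible complex representations are 1-dimensional. They are given by chi_k(m) = zeta_8^(k*m) for k = 0,...,7. Row orthogonality: sum_m chi_k(m) conj(chi_l(m)) = 8 * [k = l].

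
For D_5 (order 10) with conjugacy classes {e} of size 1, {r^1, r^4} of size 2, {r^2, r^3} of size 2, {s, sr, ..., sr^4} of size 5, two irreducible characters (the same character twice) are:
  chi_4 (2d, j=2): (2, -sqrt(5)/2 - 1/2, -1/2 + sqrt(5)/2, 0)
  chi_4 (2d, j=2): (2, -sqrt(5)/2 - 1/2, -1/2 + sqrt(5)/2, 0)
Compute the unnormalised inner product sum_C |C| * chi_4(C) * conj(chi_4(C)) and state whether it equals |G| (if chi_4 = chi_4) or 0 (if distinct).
Sum = 10 = |G| = 10; so <chi_4, chi_4> = 1 (norm-1 confirms irreducibility).

Argument: Compute term by term over conjugacy classes (|C| * chi_4(C) * conj(chi_4(C))):
  1*(2)*conj(2) + 2*(-sqrt(5)/2 - 1/2)*conj(-sqrt(5)/2 - 1/2) + 2*(-1/2 + sqrt(5)/2)*conj(-1/2 + sqrt(5)/2) + 5*(0)*conj(0)
  = (4) + (sqrt(5) + 3) + (3 - sqrt(5)) + (0)
  = 10.
Dividing by |G| = 10 gives 10/10 = 1, matching the row-orthogonality relation <chi_4, chi_4> = [chi_4 = chi_4].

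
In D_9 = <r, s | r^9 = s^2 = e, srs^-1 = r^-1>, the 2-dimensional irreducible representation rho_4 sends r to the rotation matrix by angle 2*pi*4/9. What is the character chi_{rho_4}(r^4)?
chi_{rho_4}(r^4) = 2*cos(2*pi*4*4/9) = 2*cos(4*pi/9)

Justification: rho_4(r^4) is rotation by angle 2*pi*4*4/9, whose trace is 2*cos(2*pi*4*4/9) = 2*cos(4*pi/9).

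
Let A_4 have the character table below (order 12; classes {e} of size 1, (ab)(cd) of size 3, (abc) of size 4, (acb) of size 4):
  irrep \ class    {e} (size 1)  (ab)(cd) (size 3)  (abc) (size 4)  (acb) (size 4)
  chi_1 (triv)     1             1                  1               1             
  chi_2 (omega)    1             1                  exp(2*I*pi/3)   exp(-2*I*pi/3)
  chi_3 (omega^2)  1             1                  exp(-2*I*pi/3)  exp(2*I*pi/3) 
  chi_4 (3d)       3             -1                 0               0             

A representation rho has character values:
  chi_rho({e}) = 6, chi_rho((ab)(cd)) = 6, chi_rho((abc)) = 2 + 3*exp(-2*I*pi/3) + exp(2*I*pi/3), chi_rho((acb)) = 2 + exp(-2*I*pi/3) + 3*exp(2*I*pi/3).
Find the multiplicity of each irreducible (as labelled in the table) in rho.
Multiplicities: chi_1: 2, chi_2: 1, chi_3: 3, chi_4: 0.

Derivation: Use <chi_rho, chi> = (1/|G|) sum_C |C| * chi_rho(C) * conj(chi(C)) with |G| = 12 for each irreducible chi in the table:
  <chi_rho, chi_1> = (1/12)[1*(6)*conj(1) + 3*(6)*conj(1) + 4*(2 + 3*exp(-2*I*pi/3) + exp(2*I*pi/3))*conj(1) + 4*(2 + exp(-2*I*pi/3) + 3*exp(2*I*pi/3))*conj(1)]
      = (1/12)[(6) + (18) + (8 + 12*exp(-2*I*pi/3) + 4*exp(2*I*pi/3)) + (8 + 4*exp(-2*I*pi/3) + 12*exp(2*I*pi/3))] = 24/12 = 2
  <chi_rho, chi_2> = (1/12)[1*(6)*conj(1) + 3*(6)*conj(1) + 4*(2 + 3*exp(-2*I*pi/3) + exp(2*I*pi/3))*conj(exp(2*I*pi/3)) + 4*(2 + exp(-2*I*pi/3) + 3*exp(2*I*pi/3))*conj(exp(-2*I*pi/3))]
      = (1/12)[(6) + (18) + (4 + 8*exp(-2*I*pi/3) + 12*exp(2*I*pi/3)) + (4 + 12*exp(-2*I*pi/3) + 8*exp(2*I*pi/3))] = 12/12 = 1
  <chi_rho, chi_3> = (1/12)[1*(6)*conj(1) + 3*(6)*conj(1) + 4*(2 + 3*exp(-2*I*pi/3) + exp(2*I*pi/3))*conj(exp(-2*I*pi/3)) + 4*(2 + exp(-2*I*pi/3) + 3*exp(2*I*pi/3))*conj(exp(2*I*pi/3))]
      = (1/12)[(6) + (18) + (12 + 4*exp(-2*I*pi/3) + 8*exp(2*I*pi/3)) + (12 + 8*exp(-2*I*pi/3) + 4*exp(2*I*pi/3))] = 36/12 = 3
  <chi_rho, chi_4> = (1/12)[1*(6)*conj(3) + 3*(6)*conj(-1) + 4*(2 + 3*exp(-2*I*pi/3) + exp(2*I*pi/3))*conj(0) + 4*(2 + exp(-2*I*pi/3) + 3*exp(2*I*pi/3))*conj(0)]
      = (1/12)[(18) + (-18) + (0) + (0)] = 0/12 = 0
(Exp terms are combined using exp(i*s)*conj(exp(i*t)) = exp(i*(s-t)), and sums of them are collapsed using the identity that for every m > 1 the m distinct m-th roots of unity sum to 0, e.g. 1 + exp(2*I*pi/3) + exp(-2*I*pi/3) = 0.)
Dimension check: dim(rho) = sum (mult * dim) = 2*1 + 1*1 + 3*1 + 0*3 = 6 = chi_rho(e) = 6.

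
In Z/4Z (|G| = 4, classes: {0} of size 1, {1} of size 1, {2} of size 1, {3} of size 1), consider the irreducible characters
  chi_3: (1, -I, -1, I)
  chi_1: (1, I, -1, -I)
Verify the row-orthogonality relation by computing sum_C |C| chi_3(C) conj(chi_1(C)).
Sum = 0; so <chi_3, chi_1> = 0 (distinct irreducibles are orthogonal).

Proof sketch: Compute term by term over conjugacy classes (|C| * chi_3(C) * conj(chi_1(C))):
  1*(1)*conj(1) + 1*(-I)*conj(I) + 1*(-1)*conj(-1) + 1*(I)*conj(-I)
  = (1) + (-1) + (1) + (-1)
  = 0.
(Exp terms are combined using exp(i*s)*conj(exp(i*t)) = exp(i*(s-t)), and sums of them are collapsed using the identity that for every m > 1 the m distinct m-th roots of unity sum to 0, e.g. 1 + exp(2*I*pi/3) + exp(-2*I*pi/3) = 0.)
Dividing by |G| = 4 gives 0/4 = 0, matching the row-orthogonality relation <chi_3, chi_1> = [chi_3 = chi_1].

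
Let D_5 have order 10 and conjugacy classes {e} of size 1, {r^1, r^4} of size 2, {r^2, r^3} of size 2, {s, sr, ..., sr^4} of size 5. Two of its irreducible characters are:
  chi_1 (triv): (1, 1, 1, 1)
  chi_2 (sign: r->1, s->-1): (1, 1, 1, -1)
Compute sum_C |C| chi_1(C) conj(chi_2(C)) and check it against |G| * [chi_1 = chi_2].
Sum = 0; so <chi_1, chi_2> = 0 (distinct irreducibles are orthogonal).

Compute term by term over conjugacy classes (|C| * chi_1(C) * conj(chi_2(C))):
  1*(1)*conj(1) + 2*(1)*conj(1) + 2*(1)*conj(1) + 5*(1)*conj(-1)
  = (1) + (2) + (2) + (-5)
  = 0.
Dividing by |G| = 10 gives 0/10 = 0, matching the row-orthogonality relation <chi_1, chi_2> = [chi_1 = chi_2].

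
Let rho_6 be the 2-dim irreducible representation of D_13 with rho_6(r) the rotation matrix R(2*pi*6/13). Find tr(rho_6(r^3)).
chi_{rho_6}(r^3) = 2*cos(2*pi*6*3/13) = -2*cos(3*pi/13)

Argument: rho_6(r^3) is rotation by angle 2*pi*6*3/13, whose trace is 2*cos(2*pi*6*3/13) = -2*cos(3*pi/13).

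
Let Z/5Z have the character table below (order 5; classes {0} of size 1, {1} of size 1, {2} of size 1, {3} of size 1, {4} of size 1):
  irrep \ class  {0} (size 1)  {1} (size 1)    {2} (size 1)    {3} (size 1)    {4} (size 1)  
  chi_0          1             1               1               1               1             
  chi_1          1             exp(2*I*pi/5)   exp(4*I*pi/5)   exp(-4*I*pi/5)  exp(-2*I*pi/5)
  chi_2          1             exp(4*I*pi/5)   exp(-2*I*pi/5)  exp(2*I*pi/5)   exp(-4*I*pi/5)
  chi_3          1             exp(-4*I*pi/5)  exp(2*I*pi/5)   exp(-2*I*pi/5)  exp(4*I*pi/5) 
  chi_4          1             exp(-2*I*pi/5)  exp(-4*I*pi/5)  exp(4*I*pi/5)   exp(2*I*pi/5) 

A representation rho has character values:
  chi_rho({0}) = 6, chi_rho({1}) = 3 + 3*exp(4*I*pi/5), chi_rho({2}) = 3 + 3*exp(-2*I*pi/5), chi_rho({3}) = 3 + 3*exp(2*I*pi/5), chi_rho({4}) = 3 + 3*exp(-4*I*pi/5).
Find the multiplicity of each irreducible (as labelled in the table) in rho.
Multiplicities: chi_0: 3, chi_1: 0, chi_2: 3, chi_3: 0, chi_4: 0.

Justification: Use <chi_rho, chi> = (1/|G|) sum_C |C| * chi_rho(C) * conj(chi(C)) with |G| = 5 for each irreducible chi in the table:
  <chi_rho, chi_0> = (1/5)[1*(6)*conj(1) + 1*(3 + 3*exp(4*I*pi/5))*conj(1) + 1*(3 + 3*exp(-2*I*pi/5))*conj(1) + 1*(3 + 3*exp(2*I*pi/5))*conj(1) + 1*(3 + 3*exp(-4*I*pi/5))*conj(1)]
      = (1/5)[(6) + (3 + 3*exp(4*I*pi/5)) + (3 + 3*exp(-2*I*pi/5)) + (3 + 3*exp(2*I*pi/5)) + (3 + 3*exp(-4*I*pi/5))] = 15/5 = 3
  <chi_rho, chi_1> = (1/5)[1*(6)*conj(1) + 1*(3 + 3*exp(4*I*pi/5))*conj(exp(2*I*pi/5)) + 1*(3 + 3*exp(-2*I*pi/5))*conj(exp(4*I*pi/5)) + 1*(3 + 3*exp(2*I*pi/5))*conj(exp(-4*I*pi/5)) + 1*(3 + 3*exp(-4*I*pi/5))*conj(exp(-2*I*pi/5))]
      = (1/5)[(6) + (3*exp(-2*I*pi/5) + 3*exp(2*I*pi/5)) + (3*exp(-4*I*pi/5) + 3*exp(4*I*pi/5)) + (3*exp(-4*I*pi/5) + 3*exp(4*I*pi/5)) + (3*exp(-2*I*pi/5) + 3*exp(2*I*pi/5))] = 0/5 = 0
  <chi_rho, chi_2> = (1/5)[1*(6)*conj(1) + 1*(3 + 3*exp(4*I*pi/5))*conj(exp(4*I*pi/5)) + 1*(3 + 3*exp(-2*I*pi/5))*conj(exp(-2*I*pi/5)) + 1*(3 + 3*exp(2*I*pi/5))*conj(exp(2*I*pi/5)) + 1*(3 + 3*exp(-4*I*pi/5))*conj(exp(-4*I*pi/5))]
      = (1/5)[(6) + (3 + 3*exp(-4*I*pi/5)) + (3 + 3*exp(2*I*pi/5)) + (3 + 3*exp(-2*I*pi/5)) + (3 + 3*exp(4*I*pi/5))] = 15/5 = 3
  <chi_rho, chi_3> = (1/5)[1*(6)*conj(1) + 1*(3 + 3*exp(4*I*pi/5))*conj(exp(-4*I*pi/5)) + 1*(3 + 3*exp(-2*I*pi/5))*conj(exp(2*I*pi/5)) + 1*(3 + 3*exp(2*I*pi/5))*conj(exp(-2*I*pi/5)) + 1*(3 + 3*exp(-4*I*pi/5))*conj(exp(4*I*pi/5))]
      = (1/5)[(6) + (3*exp(-2*I*pi/5) + 3*exp(4*I*pi/5)) + (3*exp(-2*I*pi/5) + 3*exp(-4*I*pi/5)) + (3*exp(4*I*pi/5) + 3*exp(2*I*pi/5)) + (3*exp(-4*I*pi/5) + 3*exp(2*I*pi/5))] = 0/5 = 0
  <chi_rho, chi_4> = (1/5)[1*(6)*conj(1) + 1*(3 + 3*exp(4*I*pi/5))*conj(exp(-2*I*pi/5)) + 1*(3 + 3*exp(-2*I*pi/5))*conj(exp(-4*I*pi/5)) + 1*(3 + 3*exp(2*I*pi/5))*conj(exp(4*I*pi/5)) + 1*(3 + 3*exp(-4*I*pi/5))*conj(exp(2*I*pi/5))]
      = (1/5)[(6) + (3*exp(-4*I*pi/5) + 3*exp(2*I*pi/5)) + (3*exp(4*I*pi/5) + 3*exp(2*I*pi/5)) + (3*exp(-2*I*pi/5) + 3*exp(-4*I*pi/5)) + (3*exp(-2*I*pi/5) + 3*exp(4*I*pi/5))] = 0/5 = 0
(Exp terms are combined using exp(i*s)*conj(exp(i*t)) = exp(i*(s-t)), and sums of them are collapsed using the identity that for every m > 1 the m distinct m-th roots of unity sum to 0, e.g. 1 + exp(2*I*pi/3) + exp(-2*I*pi/3) = 0.)
Dimension check: dim(rho) = sum (mult * dim) = 3*1 + 0*1 + 3*1 + 0*1 + 0*1 = 6 = chi_rho(e) = 6.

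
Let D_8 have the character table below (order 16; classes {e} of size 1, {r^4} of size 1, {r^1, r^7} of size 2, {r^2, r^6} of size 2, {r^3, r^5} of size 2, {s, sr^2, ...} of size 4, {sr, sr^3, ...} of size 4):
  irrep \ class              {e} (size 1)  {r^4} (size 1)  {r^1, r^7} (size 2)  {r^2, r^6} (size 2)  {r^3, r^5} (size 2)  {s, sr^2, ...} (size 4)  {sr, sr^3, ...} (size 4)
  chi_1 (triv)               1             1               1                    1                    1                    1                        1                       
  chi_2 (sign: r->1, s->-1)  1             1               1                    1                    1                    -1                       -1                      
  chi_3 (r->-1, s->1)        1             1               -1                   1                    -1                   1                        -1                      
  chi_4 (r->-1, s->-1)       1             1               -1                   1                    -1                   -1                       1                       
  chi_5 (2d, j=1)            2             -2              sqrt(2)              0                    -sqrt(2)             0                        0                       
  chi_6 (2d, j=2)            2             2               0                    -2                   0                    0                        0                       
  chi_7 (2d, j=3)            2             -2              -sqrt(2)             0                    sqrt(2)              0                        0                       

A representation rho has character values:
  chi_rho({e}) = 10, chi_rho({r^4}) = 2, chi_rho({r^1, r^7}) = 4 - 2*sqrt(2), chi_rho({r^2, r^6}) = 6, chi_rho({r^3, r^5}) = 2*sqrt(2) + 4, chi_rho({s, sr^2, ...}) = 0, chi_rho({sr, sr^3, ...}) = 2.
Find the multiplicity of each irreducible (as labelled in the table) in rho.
Multiplicities: chi_1: 3, chi_2: 2, chi_3: 0, chi_4: 1, chi_5: 0, chi_6: 0, chi_7: 2.

Argument: Use <chi_rho, chi> = (1/|G|) sum_C |C| * chi_rho(C) * conj(chi(C)) with |G| = 16 for each irreducible chi in the table:
  <chi_rho, chi_1> = (1/16)[1*(10)*conj(1) + 1*(2)*conj(1) + 2*(4 - 2*sqrt(2))*conj(1) + 2*(6)*conj(1) + 2*(2*sqrt(2) + 4)*conj(1) + 4*(0)*conj(1) + 4*(2)*conj(1)]
      = (1/16)[(10) + (2) + (8 - 4*sqrt(2)) + (12) + (4*sqrt(2) + 8) + (0) + (8)] = 48/16 = 3
  <chi_rho, chi_2> = (1/16)[1*(10)*conj(1) + 1*(2)*conj(1) + 2*(4 - 2*sqrt(2))*conj(1) + 2*(6)*conj(1) + 2*(2*sqrt(2) + 4)*conj(1) + 4*(0)*conj(-1) + 4*(2)*conj(-1)]
      = (1/16)[(10) + (2) + (8 - 4*sqrt(2)) + (12) + (4*sqrt(2) + 8) + (0) + (-8)] = 32/16 = 2
  <chi_rho, chi_3> = (1/16)[1*(10)*conj(1) + 1*(2)*conj(1) + 2*(4 - 2*sqrt(2))*conj(-1) + 2*(6)*conj(1) + 2*(2*sqrt(2) + 4)*conj(-1) + 4*(0)*conj(1) + 4*(2)*conj(-1)]
      = (1/16)[(10) + (2) + (-8 + 4*sqrt(2)) + (12) + (-8 - 4*sqrt(2)) + (0) + (-8)] = 0/16 = 0
  <chi_rho, chi_4> = (1/16)[1*(10)*conj(1) + 1*(2)*conj(1) + 2*(4 - 2*sqrt(2))*conj(-1) + 2*(6)*conj(1) + 2*(2*sqrt(2) + 4)*conj(-1) + 4*(0)*conj(-1) + 4*(2)*conj(1)]
      = (1/16)[(10) + (2) + (-8 + 4*sqrt(2)) + (12) + (-8 - 4*sqrt(2)) + (0) + (8)] = 16/16 = 1
  <chi_rho, chi_5> = (1/16)[1*(10)*conj(2) + 1*(2)*conj(-2) + 2*(4 - 2*sqrt(2))*conj(sqrt(2)) + 2*(6)*conj(0) + 2*(2*sqrt(2) + 4)*conj(-sqrt(2)) + 4*(0)*conj(0) + 4*(2)*conj(0)]
      = (1/16)[(20) + (-4) + (-8 + 8*sqrt(2)) + (0) + (-8*sqrt(2) - 8) + (0) + (0)] = 0/16 = 0
  <chi_rho, chi_6> = (1/16)[1*(10)*conj(2) + 1*(2)*conj(2) + 2*(4 - 2*sqrt(2))*conj(0) + 2*(6)*conj(-2) + 2*(2*sqrt(2) + 4)*conj(0) + 4*(0)*conj(0) + 4*(2)*conj(0)]
      = (1/16)[(20) + (4) + (0) + (-24) + (0) + (0) + (0)] = 0/16 = 0
  <chi_rho, chi_7> = (1/16)[1*(10)*conj(2) + 1*(2)*conj(-2) + 2*(4 - 2*sqrt(2))*conj(-sqrt(2)) + 2*(6)*conj(0) + 2*(2*sqrt(2) + 4)*conj(sqrt(2)) + 4*(0)*conj(0) + 4*(2)*conj(0)]
      = (1/16)[(20) + (-4) + (8 - 8*sqrt(2)) + (0) + (8 + 8*sqrt(2)) + (0) + (0)] = 32/16 = 2
Dimension check: dim(rho) = sum (mult * dim) = 3*1 + 2*1 + 0*1 + 1*1 + 0*2 + 0*2 + 2*2 = 10 = chi_rho(e) = 10.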